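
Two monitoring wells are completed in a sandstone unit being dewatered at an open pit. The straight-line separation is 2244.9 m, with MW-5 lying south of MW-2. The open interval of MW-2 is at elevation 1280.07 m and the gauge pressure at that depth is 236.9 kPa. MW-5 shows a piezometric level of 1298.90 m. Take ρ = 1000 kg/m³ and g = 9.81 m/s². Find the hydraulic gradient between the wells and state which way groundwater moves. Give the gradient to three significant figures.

i ≈ 0.00237; groundwater flows toward the south

Pressure head at MW-2: ψ = P/(ρg) = 236.9×1000 / (1000 × 9.81) = 24.15 m.
Total head at MW-2: h = z + ψ = 1280.07 + 24.15 = 1304.22 m.
Total head at MW-5: h = 1298.90 m (water level in the piezometer is the total head).
Head difference: h(MW-2) − h(MW-5) = 1304.22 − 1298.90 = 5.32 m.
Hydraulic gradient: i = |Δh| / L = 5.32 / 2244.9 = 0.00237.
Flow is from higher to lower head: from MW-2 toward MW-5, i.e. toward the south.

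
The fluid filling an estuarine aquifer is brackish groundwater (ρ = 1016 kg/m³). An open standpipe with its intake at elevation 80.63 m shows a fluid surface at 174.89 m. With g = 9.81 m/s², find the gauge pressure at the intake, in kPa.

Pressure head ψ = h − z = 174.89 − 80.63 = 94.26 m.
P = ρgψ = 1016 × 9.81 × 94.26 = 939486 Pa ≈ 939 kPa.

P ≈ 939 kPa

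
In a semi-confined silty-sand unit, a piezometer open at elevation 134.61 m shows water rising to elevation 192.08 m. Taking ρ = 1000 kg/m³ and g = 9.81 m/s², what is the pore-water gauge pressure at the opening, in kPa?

Pressure head ψ = h − z = 192.08 − 134.61 = 57.47 m.
P = ρgψ = 1000 × 9.81 × 57.47 = 563781 Pa ≈ 564 kPa.

P ≈ 564 kPa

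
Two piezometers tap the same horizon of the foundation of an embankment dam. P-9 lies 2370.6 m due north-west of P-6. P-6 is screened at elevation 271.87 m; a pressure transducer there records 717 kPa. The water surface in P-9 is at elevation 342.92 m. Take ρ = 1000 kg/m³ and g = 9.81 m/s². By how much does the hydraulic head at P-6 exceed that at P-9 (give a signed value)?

Pressure head at P-6: ψ = P/(ρg) = 717×1000 / (1000 × 9.81) = 73.09 m.
Total head at P-6: h = z + ψ = 271.87 + 73.09 = 344.96 m.
Total head at P-9: h = 342.92 m (water level in the piezometer is the total head).
Head difference: h(P-6) − h(P-9) = 344.96 − 342.92 = 2.04 m.

Δh ≈ 2.04 m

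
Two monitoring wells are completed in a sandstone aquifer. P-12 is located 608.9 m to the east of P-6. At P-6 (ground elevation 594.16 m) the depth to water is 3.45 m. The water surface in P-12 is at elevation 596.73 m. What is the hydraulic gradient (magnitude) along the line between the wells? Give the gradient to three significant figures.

Total head at P-6: h = 594.16 − 3.45 = 590.71 m.
Total head at P-12: h = 596.73 m (water level in the piezometer is the total head).
Head difference: h(P-6) − h(P-12) = 590.71 − 596.73 = -6.02 m.
Hydraulic gradient: i = |Δh| / L = 6.02 / 608.9 = 0.00989.

i ≈ 0.00989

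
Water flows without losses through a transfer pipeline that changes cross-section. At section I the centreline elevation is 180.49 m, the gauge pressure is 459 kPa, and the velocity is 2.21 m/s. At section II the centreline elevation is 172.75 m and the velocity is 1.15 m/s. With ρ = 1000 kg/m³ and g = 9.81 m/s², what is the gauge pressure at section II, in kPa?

Pressure head at I: ψ₁ = P₁/(ρg) = 459×1000 / (1000 × 9.81) = 46.79 m.
Velocity heads: v₁²/2g = 2.21²/19.62 = 0.249 m; v₂²/2g = 1.15²/19.62 = 0.067 m.
Total head H = z₁ + ψ₁ + v₁²/2g = 180.49 + 46.79 + 0.249 = 227.53 m.
ψ₂ = H − z₂ − v₂²/2g = 227.53 − 172.75 − 0.067 = 54.71 m.
P₂ = ρgψ₂ = 1000 × 9.81 × 54.71 ≈ 537 kPa.

P₂ ≈ 537 kPa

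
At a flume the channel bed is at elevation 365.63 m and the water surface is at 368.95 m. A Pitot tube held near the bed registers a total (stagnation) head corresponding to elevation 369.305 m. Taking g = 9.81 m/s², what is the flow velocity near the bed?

v ≈ 2.64 m/s

Near the bed, under hydrostatic conditions, the piezometric head (z + ψ) equals the free-surface elevation, 368.95 m.
Velocity head = total − piezometric = 369.305 − 368.95 = 0.355 m.
v = √(2g·h_v) = √(2 × 9.81 × 0.355) = 2.64 m/s.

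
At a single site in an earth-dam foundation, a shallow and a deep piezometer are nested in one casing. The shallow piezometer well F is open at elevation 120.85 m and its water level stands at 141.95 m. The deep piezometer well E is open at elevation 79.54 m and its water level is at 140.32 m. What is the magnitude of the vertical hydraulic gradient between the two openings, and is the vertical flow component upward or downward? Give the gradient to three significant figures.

Total head at well F: h = 141.95 m (water level in the standpipe).
Total head at well E: h = 140.32 m.
Δh = h(well F) − h(well E) = 141.95 − 140.32 = 1.63 m.
Vertical separation Δz = 120.85 − 79.54 = 41.31 m.
|i_v| = |Δh| / Δz = 1.63 / 41.31 = 0.0395.
Head is higher in the shallow piezometer, so vertical flow is downward (recharge condition).

|i_v| ≈ 0.0395; vertical flow is downward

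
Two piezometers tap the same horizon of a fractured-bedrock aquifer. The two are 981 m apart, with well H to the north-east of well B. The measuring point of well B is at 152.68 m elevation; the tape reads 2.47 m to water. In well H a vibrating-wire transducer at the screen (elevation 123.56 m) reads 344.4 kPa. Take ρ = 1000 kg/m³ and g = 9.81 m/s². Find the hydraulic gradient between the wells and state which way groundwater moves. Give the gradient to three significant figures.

Total head at well B: h = 152.68 − 2.47 = 150.21 m.
Pressure head at well H: ψ = P/(ρg) = 344.4×1000 / (1000 × 9.81) = 35.11 m.
Total head at well H: h = z + ψ = 123.56 + 35.11 = 158.67 m.
Head difference: h(well B) − h(well H) = 150.21 − 158.67 = -8.46 m.
Hydraulic gradient: i = |Δh| / L = 8.46 / 981 = 0.00862.
Flow is from higher to lower head: from well H toward well B, i.e. toward the south-west.

i ≈ 0.00862; groundwater flows toward the south-west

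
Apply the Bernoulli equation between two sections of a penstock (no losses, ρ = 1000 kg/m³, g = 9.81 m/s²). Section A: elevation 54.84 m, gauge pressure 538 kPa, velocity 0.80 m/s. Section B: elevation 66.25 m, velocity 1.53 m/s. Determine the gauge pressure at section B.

Pressure head at A: ψ₁ = P₁/(ρg) = 538×1000 / (1000 × 9.81) = 54.84 m.
Velocity heads: v₁²/2g = 0.80²/19.62 = 0.033 m; v₂²/2g = 1.53²/19.62 = 0.119 m.
Total head H = z₁ + ψ₁ + v₁²/2g = 54.84 + 54.84 + 0.033 = 109.71 m.
ψ₂ = H − z₂ − v₂²/2g = 109.71 − 66.25 − 0.119 = 43.34 m.
P₂ = ρgψ₂ = 1000 × 9.81 × 43.34 ≈ 425 kPa.

P₂ ≈ 425 kPa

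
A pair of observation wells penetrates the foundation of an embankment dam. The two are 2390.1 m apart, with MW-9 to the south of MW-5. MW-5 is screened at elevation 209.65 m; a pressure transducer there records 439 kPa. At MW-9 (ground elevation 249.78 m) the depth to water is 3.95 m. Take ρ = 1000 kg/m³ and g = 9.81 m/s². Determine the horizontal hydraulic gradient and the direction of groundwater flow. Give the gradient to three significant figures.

i ≈ 0.00359; groundwater flows toward the south

Pressure head at MW-5: ψ = P/(ρg) = 439×1000 / (1000 × 9.81) = 44.75 m.
Total head at MW-5: h = z + ψ = 209.65 + 44.75 = 254.40 m.
Total head at MW-9: h = 249.78 − 3.95 = 245.83 m.
Head difference: h(MW-5) − h(MW-9) = 254.40 − 245.83 = 8.57 m.
Hydraulic gradient: i = |Δh| / L = 8.57 / 2390.1 = 0.00359.
Flow is from higher to lower head: from MW-5 toward MW-9, i.e. toward the south.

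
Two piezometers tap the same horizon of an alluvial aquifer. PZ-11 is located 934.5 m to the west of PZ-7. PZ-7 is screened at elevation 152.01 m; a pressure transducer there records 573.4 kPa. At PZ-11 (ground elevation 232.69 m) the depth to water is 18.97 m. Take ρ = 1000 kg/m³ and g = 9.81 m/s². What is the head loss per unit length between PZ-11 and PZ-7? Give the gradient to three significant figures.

Pressure head at PZ-7: ψ = P/(ρg) = 573.4×1000 / (1000 × 9.81) = 58.45 m.
Total head at PZ-7: h = z + ψ = 152.01 + 58.45 = 210.46 m.
Total head at PZ-11: h = 232.69 − 18.97 = 213.72 m.
Head difference: h(PZ-7) − h(PZ-11) = 210.46 − 213.72 = -3.26 m.
Hydraulic gradient: i = |Δh| / L = 3.26 / 934.5 = 0.00349.

i ≈ 0.00349 m/m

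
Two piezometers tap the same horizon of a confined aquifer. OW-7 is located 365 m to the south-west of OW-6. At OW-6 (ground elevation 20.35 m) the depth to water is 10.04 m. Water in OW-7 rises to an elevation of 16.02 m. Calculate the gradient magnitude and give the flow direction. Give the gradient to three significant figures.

Total head at OW-6: h = 20.35 − 10.04 = 10.31 m.
Total head at OW-7: h = 16.02 m (water level in the piezometer is the total head).
Head difference: h(OW-6) − h(OW-7) = 10.31 − 16.02 = -5.71 m.
Hydraulic gradient: i = |Δh| / L = 5.71 / 365 = 0.0156.
Flow is from higher to lower head: from OW-7 toward OW-6, i.e. toward the north-east.

i ≈ 0.0156; groundwater flows toward the north-east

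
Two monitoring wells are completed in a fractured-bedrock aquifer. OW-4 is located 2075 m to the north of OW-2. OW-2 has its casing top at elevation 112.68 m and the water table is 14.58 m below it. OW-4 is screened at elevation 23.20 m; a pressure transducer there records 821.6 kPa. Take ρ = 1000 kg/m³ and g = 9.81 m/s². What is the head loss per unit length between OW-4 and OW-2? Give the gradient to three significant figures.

Total head at OW-2: h = 112.68 − 14.58 = 98.10 m.
Pressure head at OW-4: ψ = P/(ρg) = 821.6×1000 / (1000 × 9.81) = 83.75 m.
Total head at OW-4: h = z + ψ = 23.20 + 83.75 = 106.95 m.
Head difference: h(OW-2) − h(OW-4) = 98.10 − 106.95 = -8.85 m.
Hydraulic gradient: i = |Δh| / L = 8.85 / 2075 = 0.00427.

i ≈ 0.00427 m/m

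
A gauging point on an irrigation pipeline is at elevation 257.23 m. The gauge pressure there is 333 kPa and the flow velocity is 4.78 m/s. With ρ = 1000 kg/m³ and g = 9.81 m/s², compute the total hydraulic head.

h ≈ 292.34 m

Pressure head ψ = P/(ρg) = 333×1000 / (1000 × 9.81) = 33.94 m.
Velocity head = v²/(2g) = 4.78² / (2 × 9.81) = 1.165 m.
h = z + ψ + v²/(2g) = 257.23 + 33.94 + 1.165 = 292.34 m.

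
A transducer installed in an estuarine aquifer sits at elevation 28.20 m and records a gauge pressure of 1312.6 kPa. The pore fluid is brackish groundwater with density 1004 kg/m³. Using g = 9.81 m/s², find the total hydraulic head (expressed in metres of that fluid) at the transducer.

h ≈ 161.47 m

ψ = P/(ρg) = 1312.6×1000 / (1004 × 9.81) = 133.27 m.
h = z + ψ = 28.20 + 133.27 = 161.47 m.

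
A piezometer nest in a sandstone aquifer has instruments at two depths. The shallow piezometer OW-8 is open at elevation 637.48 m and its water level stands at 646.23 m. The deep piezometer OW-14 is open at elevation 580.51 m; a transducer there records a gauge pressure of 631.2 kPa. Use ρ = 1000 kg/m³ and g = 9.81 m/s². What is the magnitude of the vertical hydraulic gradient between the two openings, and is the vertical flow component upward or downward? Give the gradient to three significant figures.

Total head at OW-8: h = 646.23 m (water level in the standpipe).
Pressure head at OW-14: ψ = P/(ρg) = 631.2×1000 / (1000 × 9.81) = 64.34 m.
Total head at OW-14: h = z + ψ = 580.51 + 64.34 = 644.85 m.
Δh = h(OW-8) − h(OW-14) = 646.23 − 644.85 = 1.38 m.
Vertical separation Δz = 637.48 − 580.51 = 56.97 m.
|i_v| = |Δh| / Δz = 1.38 / 56.97 = 0.0242.
Head is higher in the shallow piezometer, so vertical flow is downward (recharge condition).

|i_v| ≈ 0.0242; vertical flow is downward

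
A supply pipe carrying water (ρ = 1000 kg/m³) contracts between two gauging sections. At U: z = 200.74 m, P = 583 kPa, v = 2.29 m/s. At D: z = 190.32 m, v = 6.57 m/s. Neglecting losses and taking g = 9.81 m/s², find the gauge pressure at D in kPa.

P₂ ≈ 666 kPa

Pressure head at U: ψ₁ = P₁/(ρg) = 583×1000 / (1000 × 9.81) = 59.43 m.
Velocity heads: v₁²/2g = 2.29²/19.62 = 0.267 m; v₂²/2g = 6.57²/19.62 = 2.200 m.
Total head H = z₁ + ψ₁ + v₁²/2g = 200.74 + 59.43 + 0.267 = 260.44 m.
ψ₂ = H − z₂ − v₂²/2g = 260.44 − 190.32 − 2.200 = 67.92 m.
P₂ = ρgψ₂ = 1000 × 9.81 × 67.92 ≈ 666 kPa.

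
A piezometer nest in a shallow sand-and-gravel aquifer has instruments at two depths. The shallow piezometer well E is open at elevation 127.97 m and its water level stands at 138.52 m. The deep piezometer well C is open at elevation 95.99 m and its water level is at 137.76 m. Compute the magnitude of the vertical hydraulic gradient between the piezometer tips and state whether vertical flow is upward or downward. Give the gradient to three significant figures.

|i_v| ≈ 0.0238; vertical flow is downward

Total head at well E: h = 138.52 m (water level in the standpipe).
Total head at well C: h = 137.76 m.
Δh = h(well E) − h(well C) = 138.52 − 137.76 = 0.76 m.
Vertical separation Δz = 127.97 − 95.99 = 31.98 m.
|i_v| = |Δh| / Δz = 0.76 / 31.98 = 0.0238.
Head is higher in the shallow piezometer, so vertical flow is downward (recharge condition).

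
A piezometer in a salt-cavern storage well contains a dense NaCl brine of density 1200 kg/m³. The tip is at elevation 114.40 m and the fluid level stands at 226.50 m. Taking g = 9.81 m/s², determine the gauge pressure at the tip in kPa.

Pressure head ψ = h − z = 226.50 − 114.40 = 112.10 m.
P = ρgψ = 1200 × 9.81 × 112.10 = 1319641 Pa ≈ 1320 kPa.

P ≈ 1320 kPa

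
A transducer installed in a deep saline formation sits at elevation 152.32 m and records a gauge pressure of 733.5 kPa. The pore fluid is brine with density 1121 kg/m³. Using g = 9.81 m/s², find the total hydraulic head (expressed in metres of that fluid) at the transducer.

ψ = P/(ρg) = 733.5×1000 / (1121 × 9.81) = 66.70 m.
h = z + ψ = 152.32 + 66.70 = 219.02 m.

h ≈ 219.02 m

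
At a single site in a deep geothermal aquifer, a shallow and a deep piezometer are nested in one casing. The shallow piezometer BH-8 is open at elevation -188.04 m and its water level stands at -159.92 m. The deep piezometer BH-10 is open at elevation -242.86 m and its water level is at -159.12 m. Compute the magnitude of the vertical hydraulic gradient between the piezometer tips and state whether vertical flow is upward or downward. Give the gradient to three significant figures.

Total head at BH-8: h = -159.92 m (water level in the standpipe).
Total head at BH-10: h = -159.12 m.
Δh = h(BH-8) − h(BH-10) = -159.92 − (-159.12) = -0.80 m.
Vertical separation Δz = -188.04 − (-242.86) = 54.82 m.
|i_v| = |Δh| / Δz = 0.80 / 54.82 = 0.0146.
Head is higher in the deep piezometer, so vertical flow is upward (discharge condition).

|i_v| ≈ 0.0146; vertical flow is upward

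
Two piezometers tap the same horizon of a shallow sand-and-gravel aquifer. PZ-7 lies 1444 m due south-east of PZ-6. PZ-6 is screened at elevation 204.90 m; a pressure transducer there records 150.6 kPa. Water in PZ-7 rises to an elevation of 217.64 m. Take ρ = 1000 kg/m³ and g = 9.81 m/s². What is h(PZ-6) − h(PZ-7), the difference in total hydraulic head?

Pressure head at PZ-6: ψ = P/(ρg) = 150.6×1000 / (1000 × 9.81) = 15.35 m.
Total head at PZ-6: h = z + ψ = 204.90 + 15.35 = 220.25 m.
Total head at PZ-7: h = 217.64 m (water level in the piezometer is the total head).
Head difference: h(PZ-6) − h(PZ-7) = 220.25 − 217.64 = 2.61 m.

Δh ≈ 2.61 m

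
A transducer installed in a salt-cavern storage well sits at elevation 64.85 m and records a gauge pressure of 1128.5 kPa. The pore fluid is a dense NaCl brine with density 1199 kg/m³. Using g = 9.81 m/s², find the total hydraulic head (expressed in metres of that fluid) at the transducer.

ψ = P/(ρg) = 1128.5×1000 / (1199 × 9.81) = 95.94 m.
h = z + ψ = 64.85 + 95.94 = 160.79 m.

h ≈ 160.79 m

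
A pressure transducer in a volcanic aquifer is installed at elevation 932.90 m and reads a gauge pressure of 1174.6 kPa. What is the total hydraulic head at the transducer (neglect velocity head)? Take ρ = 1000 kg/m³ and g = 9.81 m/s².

ψ = P/(ρg) = 1174.6×1000 / (1000 × 9.81) = 119.73 m.
h = z + ψ = 932.90 + 119.73 = 1052.63 m.

h ≈ 1052.63 m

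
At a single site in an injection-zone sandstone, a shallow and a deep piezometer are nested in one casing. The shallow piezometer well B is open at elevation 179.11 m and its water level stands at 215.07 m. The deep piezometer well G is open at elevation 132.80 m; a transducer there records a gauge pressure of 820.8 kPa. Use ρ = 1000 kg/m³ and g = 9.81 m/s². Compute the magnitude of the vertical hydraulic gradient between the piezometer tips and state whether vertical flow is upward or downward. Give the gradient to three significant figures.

|i_v| ≈ 0.0302; vertical flow is upward

Total head at well B: h = 215.07 m (water level in the standpipe).
Pressure head at well G: ψ = P/(ρg) = 820.8×1000 / (1000 × 9.81) = 83.67 m.
Total head at well G: h = z + ψ = 132.80 + 83.67 = 216.47 m.
Δh = h(well B) − h(well G) = 215.07 − 216.47 = -1.40 m.
Vertical separation Δz = 179.11 − 132.80 = 46.31 m.
|i_v| = |Δh| / Δz = 1.40 / 46.31 = 0.0302.
Head is higher in the deep piezometer, so vertical flow is upward (discharge condition).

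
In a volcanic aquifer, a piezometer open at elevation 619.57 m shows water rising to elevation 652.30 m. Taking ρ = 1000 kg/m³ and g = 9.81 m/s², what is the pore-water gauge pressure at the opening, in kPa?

P ≈ 321 kPa

Pressure head ψ = h − z = 652.30 − 619.57 = 32.73 m.
P = ρgψ = 1000 × 9.81 × 32.73 = 321081 Pa ≈ 321 kPa.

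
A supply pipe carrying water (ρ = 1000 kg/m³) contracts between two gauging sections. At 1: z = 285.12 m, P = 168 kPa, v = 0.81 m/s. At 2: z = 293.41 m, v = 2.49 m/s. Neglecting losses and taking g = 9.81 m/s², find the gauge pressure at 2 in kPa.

P₂ ≈ 83.9 kPa

Pressure head at 1: ψ₁ = P₁/(ρg) = 168×1000 / (1000 × 9.81) = 17.13 m.
Velocity heads: v₁²/2g = 0.81²/19.62 = 0.033 m; v₂²/2g = 2.49²/19.62 = 0.316 m.
Total head H = z₁ + ψ₁ + v₁²/2g = 285.12 + 17.13 + 0.033 = 302.28 m.
ψ₂ = H − z₂ − v₂²/2g = 302.28 − 293.41 − 0.316 = 8.55 m.
P₂ = ρgψ₂ = 1000 × 9.81 × 8.55 ≈ 83.9 kPa.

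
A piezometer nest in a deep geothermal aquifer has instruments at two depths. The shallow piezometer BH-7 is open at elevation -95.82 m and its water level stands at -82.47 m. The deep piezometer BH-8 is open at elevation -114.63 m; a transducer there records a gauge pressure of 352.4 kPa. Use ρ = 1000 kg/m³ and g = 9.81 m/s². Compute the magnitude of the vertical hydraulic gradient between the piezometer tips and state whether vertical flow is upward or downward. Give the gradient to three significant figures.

|i_v| ≈ 0.200; vertical flow is upward

Total head at BH-7: h = -82.47 m (water level in the standpipe).
Pressure head at BH-8: ψ = P/(ρg) = 352.4×1000 / (1000 × 9.81) = 35.92 m.
Total head at BH-8: h = z + ψ = -114.63 + 35.92 = -78.71 m.
Δh = h(BH-7) − h(BH-8) = -82.47 − (-78.71) = -3.76 m.
Vertical separation Δz = -95.82 − (-114.63) = 18.81 m.
|i_v| = |Δh| / Δz = 3.76 / 18.81 = 0.200.
Head is higher in the deep piezometer, so vertical flow is upward (discharge condition).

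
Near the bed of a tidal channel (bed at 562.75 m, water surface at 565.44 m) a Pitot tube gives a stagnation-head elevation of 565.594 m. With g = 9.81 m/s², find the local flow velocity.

v ≈ 1.74 m/s

Near the bed, under hydrostatic conditions, the piezometric head (z + ψ) equals the free-surface elevation, 565.44 m.
Velocity head = total − piezometric = 565.594 − 565.44 = 0.154 m.
v = √(2g·h_v) = √(2 × 9.81 × 0.154) = 1.74 m/s.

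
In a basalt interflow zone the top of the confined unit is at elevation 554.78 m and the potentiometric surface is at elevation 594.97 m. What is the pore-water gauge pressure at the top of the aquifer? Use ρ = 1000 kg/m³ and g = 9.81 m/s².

Pressure head at the aquifer top: ψ = h − z = 594.97 − 554.78 = 40.19 m.
P = ρgψ = 1000 × 9.81 × 40.19 = 394264 Pa ≈ 394 kPa.

P ≈ 394 kPa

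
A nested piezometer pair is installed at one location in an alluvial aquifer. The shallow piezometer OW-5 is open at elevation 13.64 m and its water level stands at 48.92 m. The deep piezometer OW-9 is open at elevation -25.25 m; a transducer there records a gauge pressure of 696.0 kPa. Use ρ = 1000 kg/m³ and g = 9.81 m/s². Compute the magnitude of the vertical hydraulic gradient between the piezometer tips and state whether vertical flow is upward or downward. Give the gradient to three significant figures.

|i_v| ≈ 0.0828; vertical flow is downward

Total head at OW-5: h = 48.92 m (water level in the standpipe).
Pressure head at OW-9: ψ = P/(ρg) = 696.0×1000 / (1000 × 9.81) = 70.95 m.
Total head at OW-9: h = z + ψ = -25.25 + 70.95 = 45.70 m.
Δh = h(OW-5) − h(OW-9) = 48.92 − 45.70 = 3.22 m.
Vertical separation Δz = 13.64 − (-25.25) = 38.89 m.
|i_v| = |Δh| / Δz = 3.22 / 38.89 = 0.0828.
Head is higher in the shallow piezometer, so vertical flow is downward (recharge condition).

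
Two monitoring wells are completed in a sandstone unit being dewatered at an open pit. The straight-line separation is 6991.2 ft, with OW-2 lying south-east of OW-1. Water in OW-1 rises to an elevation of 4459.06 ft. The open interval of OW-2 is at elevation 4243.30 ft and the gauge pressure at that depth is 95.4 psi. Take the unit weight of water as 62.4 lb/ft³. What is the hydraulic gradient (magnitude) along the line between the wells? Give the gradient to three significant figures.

Total head at OW-1: h = 4459.06 ft (water level in the piezometer is the total head).
Pressure head at OW-2: ψ = 144·P/γ = 144 × 95.4 / 62.4 = 220.15 ft.
Total head at OW-2: h = z + ψ = 4243.30 + 220.15 = 4463.45 ft.
Head difference: h(OW-1) − h(OW-2) = 4459.06 − 4463.45 = -4.39 ft.
Hydraulic gradient: i = |Δh| / L = 4.39 / 6991.2 = 0.000628.

i ≈ 0.000628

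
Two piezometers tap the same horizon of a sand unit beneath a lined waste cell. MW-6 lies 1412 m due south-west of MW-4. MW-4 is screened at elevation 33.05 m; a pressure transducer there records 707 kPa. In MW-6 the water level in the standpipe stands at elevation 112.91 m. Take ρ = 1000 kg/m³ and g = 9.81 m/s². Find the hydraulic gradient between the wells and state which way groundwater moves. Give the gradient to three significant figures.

i ≈ 0.00552; groundwater flows toward the north-east

Pressure head at MW-4: ψ = P/(ρg) = 707×1000 / (1000 × 9.81) = 72.07 m.
Total head at MW-4: h = z + ψ = 33.05 + 72.07 = 105.12 m.
Total head at MW-6: h = 112.91 m (water level in the piezometer is the total head).
Head difference: h(MW-4) − h(MW-6) = 105.12 − 112.91 = -7.79 m.
Hydraulic gradient: i = |Δh| / L = 7.79 / 1412 = 0.00552.
Flow is from higher to lower head: from MW-6 toward MW-4, i.e. toward the north-east.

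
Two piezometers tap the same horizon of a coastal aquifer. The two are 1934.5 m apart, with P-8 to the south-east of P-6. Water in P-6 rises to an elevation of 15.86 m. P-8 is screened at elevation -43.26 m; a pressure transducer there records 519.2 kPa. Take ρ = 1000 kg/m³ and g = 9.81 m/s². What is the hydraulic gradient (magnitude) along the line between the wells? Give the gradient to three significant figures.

i ≈ 0.00320

Total head at P-6: h = 15.86 m (water level in the piezometer is the total head).
Pressure head at P-8: ψ = P/(ρg) = 519.2×1000 / (1000 × 9.81) = 52.93 m.
Total head at P-8: h = z + ψ = -43.26 + 52.93 = 9.67 m.
Head difference: h(P-6) − h(P-8) = 15.86 − 9.67 = 6.19 m.
Hydraulic gradient: i = |Δh| / L = 6.19 / 1934.5 = 0.00320.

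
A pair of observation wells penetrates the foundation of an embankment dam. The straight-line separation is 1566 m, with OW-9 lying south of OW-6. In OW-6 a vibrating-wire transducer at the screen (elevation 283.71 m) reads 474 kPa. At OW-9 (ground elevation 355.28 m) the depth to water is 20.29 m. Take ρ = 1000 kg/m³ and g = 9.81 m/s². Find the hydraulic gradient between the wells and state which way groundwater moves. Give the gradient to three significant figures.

i ≈ 0.00189; groundwater flows toward the north

Pressure head at OW-6: ψ = P/(ρg) = 474×1000 / (1000 × 9.81) = 48.32 m.
Total head at OW-6: h = z + ψ = 283.71 + 48.32 = 332.03 m.
Total head at OW-9: h = 355.28 − 20.29 = 334.99 m.
Head difference: h(OW-6) − h(OW-9) = 332.03 − 334.99 = -2.96 m.
Hydraulic gradient: i = |Δh| / L = 2.96 / 1566 = 0.00189.
Flow is from higher to lower head: from OW-9 toward OW-6, i.e. toward the north.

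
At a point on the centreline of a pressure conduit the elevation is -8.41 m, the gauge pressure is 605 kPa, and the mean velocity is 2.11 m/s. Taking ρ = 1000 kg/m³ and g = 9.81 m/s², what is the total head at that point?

Pressure head ψ = P/(ρg) = 605×1000 / (1000 × 9.81) = 61.67 m.
Velocity head = v²/(2g) = 2.11² / (2 × 9.81) = 0.227 m.
h = z + ψ + v²/(2g) = -8.41 + 61.67 + 0.227 = 53.49 m.

h ≈ 53.49 m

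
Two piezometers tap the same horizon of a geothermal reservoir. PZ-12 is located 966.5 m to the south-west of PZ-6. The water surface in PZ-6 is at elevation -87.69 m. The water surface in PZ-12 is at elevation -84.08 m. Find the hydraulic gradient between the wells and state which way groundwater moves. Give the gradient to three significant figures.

i ≈ 0.00374; groundwater flows toward the north-east

Total head at PZ-6: h = -87.69 m (water level in the piezometer is the total head).
Total head at PZ-12: h = -84.08 m (water level in the piezometer is the total head).
Head difference: h(PZ-6) − h(PZ-12) = -87.69 − (-84.08) = -3.61 m.
Hydraulic gradient: i = |Δh| / L = 3.61 / 966.5 = 0.00374.
Flow is from higher to lower head: from PZ-12 toward PZ-6, i.e. toward the north-east.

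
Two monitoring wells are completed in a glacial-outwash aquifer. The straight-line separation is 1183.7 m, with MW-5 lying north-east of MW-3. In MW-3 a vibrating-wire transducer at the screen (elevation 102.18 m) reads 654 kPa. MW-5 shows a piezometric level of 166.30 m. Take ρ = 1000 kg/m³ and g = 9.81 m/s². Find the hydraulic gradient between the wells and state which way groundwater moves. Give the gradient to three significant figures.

i ≈ 0.00215; groundwater flows toward the north-east

Pressure head at MW-3: ψ = P/(ρg) = 654×1000 / (1000 × 9.81) = 66.67 m.
Total head at MW-3: h = z + ψ = 102.18 + 66.67 = 168.85 m.
Total head at MW-5: h = 166.30 m (water level in the piezometer is the total head).
Head difference: h(MW-3) − h(MW-5) = 168.85 − 166.30 = 2.55 m.
Hydraulic gradient: i = |Δh| / L = 2.55 / 1183.7 = 0.00215.
Flow is from higher to lower head: from MW-3 toward MW-5, i.e. toward the north-east.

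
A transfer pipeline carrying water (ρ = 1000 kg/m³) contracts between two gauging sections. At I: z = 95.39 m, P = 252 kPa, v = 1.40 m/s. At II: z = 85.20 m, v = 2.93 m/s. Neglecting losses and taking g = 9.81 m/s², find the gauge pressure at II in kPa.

P₂ ≈ 349 kPa

Pressure head at I: ψ₁ = P₁/(ρg) = 252×1000 / (1000 × 9.81) = 25.69 m.
Velocity heads: v₁²/2g = 1.40²/19.62 = 0.100 m; v₂²/2g = 2.93²/19.62 = 0.438 m.
Total head H = z₁ + ψ₁ + v₁²/2g = 95.39 + 25.69 + 0.100 = 121.18 m.
ψ₂ = H − z₂ − v₂²/2g = 121.18 − 85.20 − 0.438 = 35.54 m.
P₂ = ρgψ₂ = 1000 × 9.81 × 35.54 ≈ 349 kPa.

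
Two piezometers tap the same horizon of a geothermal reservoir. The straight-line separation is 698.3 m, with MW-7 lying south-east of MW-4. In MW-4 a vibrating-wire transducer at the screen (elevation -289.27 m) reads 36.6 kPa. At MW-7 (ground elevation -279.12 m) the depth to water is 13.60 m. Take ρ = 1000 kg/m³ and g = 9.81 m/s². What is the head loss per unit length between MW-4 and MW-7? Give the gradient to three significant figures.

i ≈ 0.0103 m/m

Pressure head at MW-4: ψ = P/(ρg) = 36.6×1000 / (1000 × 9.81) = 3.73 m.
Total head at MW-4: h = z + ψ = -289.27 + 3.73 = -285.54 m.
Total head at MW-7: h = -279.12 − 13.60 = -292.72 m.
Head difference: h(MW-4) − h(MW-7) = -285.54 − (-292.72) = 7.18 m.
Hydraulic gradient: i = |Δh| / L = 7.18 / 698.3 = 0.0103.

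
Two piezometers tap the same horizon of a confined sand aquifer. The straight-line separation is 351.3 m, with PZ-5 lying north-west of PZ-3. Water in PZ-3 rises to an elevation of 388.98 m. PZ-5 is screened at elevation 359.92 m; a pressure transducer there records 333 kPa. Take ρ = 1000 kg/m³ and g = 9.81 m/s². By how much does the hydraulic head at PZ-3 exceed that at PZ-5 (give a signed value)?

Δh ≈ -4.88 m

Total head at PZ-3: h = 388.98 m (water level in the piezometer is the total head).
Pressure head at PZ-5: ψ = P/(ρg) = 333×1000 / (1000 × 9.81) = 33.94 m.
Total head at PZ-5: h = z + ψ = 359.92 + 33.94 = 393.86 m.
Head difference: h(PZ-3) − h(PZ-5) = 388.98 − 393.86 = -4.88 m.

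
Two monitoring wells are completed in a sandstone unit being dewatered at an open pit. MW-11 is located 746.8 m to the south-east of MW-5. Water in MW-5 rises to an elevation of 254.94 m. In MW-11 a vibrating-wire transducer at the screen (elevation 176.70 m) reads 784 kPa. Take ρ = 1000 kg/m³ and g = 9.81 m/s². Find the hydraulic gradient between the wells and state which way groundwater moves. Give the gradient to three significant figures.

Total head at MW-5: h = 254.94 m (water level in the piezometer is the total head).
Pressure head at MW-11: ψ = P/(ρg) = 784×1000 / (1000 × 9.81) = 79.92 m.
Total head at MW-11: h = z + ψ = 176.70 + 79.92 = 256.62 m.
Head difference: h(MW-5) − h(MW-11) = 254.94 − 256.62 = -1.68 m.
Hydraulic gradient: i = |Δh| / L = 1.68 / 746.8 = 0.00225.
Flow is from higher to lower head: from MW-11 toward MW-5, i.e. toward the north-west.

i ≈ 0.00225; groundwater flows toward the north-west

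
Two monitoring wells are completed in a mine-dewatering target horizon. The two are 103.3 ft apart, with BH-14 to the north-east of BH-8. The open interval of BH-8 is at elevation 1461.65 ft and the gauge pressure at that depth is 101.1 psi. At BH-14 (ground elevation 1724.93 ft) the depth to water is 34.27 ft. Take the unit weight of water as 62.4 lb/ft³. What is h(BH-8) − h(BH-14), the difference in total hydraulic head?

Δh ≈ 4.30 ft

Pressure head at BH-8: ψ = 144·P/γ = 144 × 101.1 / 62.4 = 233.31 ft.
Total head at BH-8: h = z + ψ = 1461.65 + 233.31 = 1694.96 ft.
Total head at BH-14: h = 1724.93 − 34.27 = 1690.66 ft.
Head difference: h(BH-8) − h(BH-14) = 1694.96 − 1690.66 = 4.30 ft.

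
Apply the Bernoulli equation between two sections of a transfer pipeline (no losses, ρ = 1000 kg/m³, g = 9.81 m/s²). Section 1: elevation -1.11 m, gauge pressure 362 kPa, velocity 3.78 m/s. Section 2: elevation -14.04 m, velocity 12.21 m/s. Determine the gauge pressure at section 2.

Pressure head at 1: ψ₁ = P₁/(ρg) = 362×1000 / (1000 × 9.81) = 36.90 m.
Velocity heads: v₁²/2g = 3.78²/19.62 = 0.728 m; v₂²/2g = 12.21²/19.62 = 7.599 m.
Total head H = z₁ + ψ₁ + v₁²/2g = -1.11 + 36.90 + 0.728 = 36.52 m.
ψ₂ = H − z₂ − v₂²/2g = 36.52 − (-14.04) − 7.599 = 42.96 m.
P₂ = ρgψ₂ = 1000 × 9.81 × 42.96 ≈ 421 kPa.

P₂ ≈ 421 kPa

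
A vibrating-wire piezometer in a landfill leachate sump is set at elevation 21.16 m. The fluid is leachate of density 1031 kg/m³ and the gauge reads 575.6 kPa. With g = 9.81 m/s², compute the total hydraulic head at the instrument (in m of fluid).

ψ = P/(ρg) = 575.6×1000 / (1031 × 9.81) = 56.91 m.
h = z + ψ = 21.16 + 56.91 = 78.07 m.

h ≈ 78.07 m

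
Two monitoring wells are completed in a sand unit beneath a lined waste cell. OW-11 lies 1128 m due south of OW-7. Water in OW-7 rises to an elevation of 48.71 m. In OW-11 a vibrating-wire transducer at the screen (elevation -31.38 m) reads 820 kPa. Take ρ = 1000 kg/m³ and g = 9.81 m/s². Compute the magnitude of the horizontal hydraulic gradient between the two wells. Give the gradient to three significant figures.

i ≈ 0.00310

Total head at OW-7: h = 48.71 m (water level in the piezometer is the total head).
Pressure head at OW-11: ψ = P/(ρg) = 820×1000 / (1000 × 9.81) = 83.59 m.
Total head at OW-11: h = z + ψ = -31.38 + 83.59 = 52.21 m.
Head difference: h(OW-7) − h(OW-11) = 48.71 − 52.21 = -3.50 m.
Hydraulic gradient: i = |Δh| / L = 3.50 / 1128 = 0.00310.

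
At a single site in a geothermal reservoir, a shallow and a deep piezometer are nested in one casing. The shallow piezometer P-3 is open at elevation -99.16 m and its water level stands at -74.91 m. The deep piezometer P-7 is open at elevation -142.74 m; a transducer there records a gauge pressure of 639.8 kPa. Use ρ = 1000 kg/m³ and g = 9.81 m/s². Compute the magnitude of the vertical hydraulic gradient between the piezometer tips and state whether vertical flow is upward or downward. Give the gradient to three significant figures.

Total head at P-3: h = -74.91 m (water level in the standpipe).
Pressure head at P-7: ψ = P/(ρg) = 639.8×1000 / (1000 × 9.81) = 65.22 m.
Total head at P-7: h = z + ψ = -142.74 + 65.22 = -77.52 m.
Δh = h(P-3) − h(P-7) = -74.91 − (-77.52) = 2.61 m.
Vertical separation Δz = -99.16 − (-142.74) = 43.58 m.
|i_v| = |Δh| / Δz = 2.61 / 43.58 = 0.0599.
Head is higher in the shallow piezometer, so vertical flow is downward (recharge condition).

|i_v| ≈ 0.0599; vertical flow is downward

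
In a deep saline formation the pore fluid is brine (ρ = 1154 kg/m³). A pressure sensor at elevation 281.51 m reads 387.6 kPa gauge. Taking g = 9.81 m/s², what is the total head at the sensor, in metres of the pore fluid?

h ≈ 315.75 m

ψ = P/(ρg) = 387.6×1000 / (1154 × 9.81) = 34.24 m.
h = z + ψ = 281.51 + 34.24 = 315.75 m.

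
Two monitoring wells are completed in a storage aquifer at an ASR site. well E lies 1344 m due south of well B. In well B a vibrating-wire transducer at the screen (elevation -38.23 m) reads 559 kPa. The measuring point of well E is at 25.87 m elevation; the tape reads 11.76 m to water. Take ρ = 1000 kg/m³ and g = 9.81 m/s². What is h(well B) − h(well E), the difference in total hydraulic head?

Pressure head at well B: ψ = P/(ρg) = 559×1000 / (1000 × 9.81) = 56.98 m.
Total head at well B: h = z + ψ = -38.23 + 56.98 = 18.75 m.
Total head at well E: h = 25.87 − 11.76 = 14.11 m.
Head difference: h(well B) − h(well E) = 18.75 − 14.11 = 4.64 m.

Δh ≈ 4.64 m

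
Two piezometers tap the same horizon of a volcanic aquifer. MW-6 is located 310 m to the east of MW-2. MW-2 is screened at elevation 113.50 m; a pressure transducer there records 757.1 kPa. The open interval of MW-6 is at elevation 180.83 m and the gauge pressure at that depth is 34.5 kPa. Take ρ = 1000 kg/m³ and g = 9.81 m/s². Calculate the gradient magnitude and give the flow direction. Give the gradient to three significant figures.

Pressure head at MW-2: ψ = P/(ρg) = 757.1×1000 / (1000 × 9.81) = 77.18 m.
Total head at MW-2: h = z + ψ = 113.50 + 77.18 = 190.68 m.
Pressure head at MW-6: ψ = P/(ρg) = 34.5×1000 / (1000 × 9.81) = 3.52 m.
Total head at MW-6: h = z + ψ = 180.83 + 3.52 = 184.35 m.
Head difference: h(MW-2) − h(MW-6) = 190.68 − 184.35 = 6.33 m.
Hydraulic gradient: i = |Δh| / L = 6.33 / 310 = 0.0204.
Flow is from higher to lower head: from MW-2 toward MW-6, i.e. toward the east.

i ≈ 0.0204; groundwater flows toward the east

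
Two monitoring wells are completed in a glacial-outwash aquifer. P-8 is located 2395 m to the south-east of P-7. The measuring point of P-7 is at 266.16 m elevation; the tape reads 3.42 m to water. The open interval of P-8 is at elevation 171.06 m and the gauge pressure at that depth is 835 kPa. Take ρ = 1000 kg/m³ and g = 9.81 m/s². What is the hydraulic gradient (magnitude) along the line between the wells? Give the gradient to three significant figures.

i ≈ 0.00274

Total head at P-7: h = 266.16 − 3.42 = 262.74 m.
Pressure head at P-8: ψ = P/(ρg) = 835×1000 / (1000 × 9.81) = 85.12 m.
Total head at P-8: h = z + ψ = 171.06 + 85.12 = 256.18 m.
Head difference: h(P-7) − h(P-8) = 262.74 − 256.18 = 6.56 m.
Hydraulic gradient: i = |Δh| / L = 6.56 / 2395 = 0.00274.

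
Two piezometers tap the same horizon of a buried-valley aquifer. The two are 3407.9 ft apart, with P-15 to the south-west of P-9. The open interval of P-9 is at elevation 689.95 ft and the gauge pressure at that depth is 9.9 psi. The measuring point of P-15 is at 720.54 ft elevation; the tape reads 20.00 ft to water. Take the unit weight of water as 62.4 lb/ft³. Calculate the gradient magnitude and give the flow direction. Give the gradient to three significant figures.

Pressure head at P-9: ψ = 144·P/γ = 144 × 9.9 / 62.4 = 22.85 ft.
Total head at P-9: h = z + ψ = 689.95 + 22.85 = 712.80 ft.
Total head at P-15: h = 720.54 − 20.00 = 700.54 ft.
Head difference: h(P-9) − h(P-15) = 712.80 − 700.54 = 12.26 ft.
Hydraulic gradient: i = |Δh| / L = 12.26 / 3407.9 = 0.00360.
Flow is from higher to lower head: from P-9 toward P-15, i.e. toward the south-west.

i ≈ 0.00360; groundwater flows toward the south-west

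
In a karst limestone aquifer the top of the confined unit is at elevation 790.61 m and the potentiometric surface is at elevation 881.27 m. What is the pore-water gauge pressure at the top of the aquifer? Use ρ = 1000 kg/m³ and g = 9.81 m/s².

P ≈ 889 kPa

Pressure head at the aquifer top: ψ = h − z = 881.27 − 790.61 = 90.66 m.
P = ρgψ = 1000 × 9.81 × 90.66 = 889375 Pa ≈ 889 kPa.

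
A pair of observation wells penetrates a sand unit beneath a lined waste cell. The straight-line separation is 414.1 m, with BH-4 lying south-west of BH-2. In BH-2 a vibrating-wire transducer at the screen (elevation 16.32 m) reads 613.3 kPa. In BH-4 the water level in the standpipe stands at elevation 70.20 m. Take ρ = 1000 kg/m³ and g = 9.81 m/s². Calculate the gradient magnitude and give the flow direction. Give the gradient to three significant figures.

i ≈ 0.0209; groundwater flows toward the south-west

Pressure head at BH-2: ψ = P/(ρg) = 613.3×1000 / (1000 × 9.81) = 62.52 m.
Total head at BH-2: h = z + ψ = 16.32 + 62.52 = 78.84 m.
Total head at BH-4: h = 70.20 m (water level in the piezometer is the total head).
Head difference: h(BH-2) − h(BH-4) = 78.84 − 70.20 = 8.64 m.
Hydraulic gradient: i = |Δh| / L = 8.64 / 414.1 = 0.0209.
Flow is from higher to lower head: from BH-2 toward BH-4, i.e. toward the south-west.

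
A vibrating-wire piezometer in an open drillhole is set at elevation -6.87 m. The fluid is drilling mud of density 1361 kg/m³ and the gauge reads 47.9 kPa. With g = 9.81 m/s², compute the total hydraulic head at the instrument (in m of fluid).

ψ = P/(ρg) = 47.9×1000 / (1361 × 9.81) = 3.59 m.
h = z + ψ = -6.87 + 3.59 = -3.28 m.

h ≈ -3.28 m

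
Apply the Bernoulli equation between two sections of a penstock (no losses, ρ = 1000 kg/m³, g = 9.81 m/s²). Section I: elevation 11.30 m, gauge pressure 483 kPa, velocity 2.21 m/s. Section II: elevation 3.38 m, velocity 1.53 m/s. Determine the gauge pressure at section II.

P₂ ≈ 562 kPa

Pressure head at I: ψ₁ = P₁/(ρg) = 483×1000 / (1000 × 9.81) = 49.24 m.
Velocity heads: v₁²/2g = 2.21²/19.62 = 0.249 m; v₂²/2g = 1.53²/19.62 = 0.119 m.
Total head H = z₁ + ψ₁ + v₁²/2g = 11.30 + 49.24 + 0.249 = 60.79 m.
ψ₂ = H − z₂ − v₂²/2g = 60.79 − 3.38 − 0.119 = 57.29 m.
P₂ = ρgψ₂ = 1000 × 9.81 × 57.29 ≈ 562 kPa.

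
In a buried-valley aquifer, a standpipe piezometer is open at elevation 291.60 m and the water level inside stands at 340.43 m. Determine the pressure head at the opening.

ψ ≈ 48.83 m

Total head h = 340.43 m (the water-surface elevation in the piezometer).
Pressure head ψ = h − z = 340.43 − 291.60 = 48.83 m.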